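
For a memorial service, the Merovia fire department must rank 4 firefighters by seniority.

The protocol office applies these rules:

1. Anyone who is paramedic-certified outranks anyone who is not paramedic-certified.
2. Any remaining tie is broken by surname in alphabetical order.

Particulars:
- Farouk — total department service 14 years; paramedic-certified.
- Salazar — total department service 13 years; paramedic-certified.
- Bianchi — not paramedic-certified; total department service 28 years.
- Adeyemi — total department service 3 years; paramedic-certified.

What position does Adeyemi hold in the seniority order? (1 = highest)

By the first rule: Adeyemi, Farouk and Salazar (each paramedic-certified); then Bianchi (not paramedic-certified).
Among Adeyemi, Farouk and Salazar, alphabetically by surname: Adeyemi before Farouk before Salazar.
Order: Adeyemi, Farouk, Salazar, Bianchi. So position 1.

1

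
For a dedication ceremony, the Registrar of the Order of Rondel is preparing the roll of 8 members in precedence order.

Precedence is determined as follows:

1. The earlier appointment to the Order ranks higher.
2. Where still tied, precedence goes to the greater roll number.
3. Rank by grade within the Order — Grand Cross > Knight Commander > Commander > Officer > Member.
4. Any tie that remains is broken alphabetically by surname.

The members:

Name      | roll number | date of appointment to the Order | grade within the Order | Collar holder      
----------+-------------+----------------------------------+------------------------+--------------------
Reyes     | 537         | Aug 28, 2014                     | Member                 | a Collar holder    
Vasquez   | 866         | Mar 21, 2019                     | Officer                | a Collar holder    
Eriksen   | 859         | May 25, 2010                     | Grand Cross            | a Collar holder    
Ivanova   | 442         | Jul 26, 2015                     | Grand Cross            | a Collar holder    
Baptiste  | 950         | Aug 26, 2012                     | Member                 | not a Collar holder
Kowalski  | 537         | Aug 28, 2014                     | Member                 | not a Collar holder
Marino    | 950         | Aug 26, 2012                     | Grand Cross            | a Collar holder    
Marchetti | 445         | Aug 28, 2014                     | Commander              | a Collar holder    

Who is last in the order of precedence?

Vasquez

By date of appointment to the Order (earlier first): Eriksen (May 25, 2010); then Marino and Baptiste (both Aug 26, 2012); then Kowalski, Reyes and Marchetti (each Aug 28, 2014); then Ivanova (Jul 26, 2015); then Vasquez (Mar 21, 2019).
Marino and Baptiste both have roll number 950, so the next rule applies.
Among Marino and Baptiste, by grade within the Order: Marino (Grand Cross) before Baptiste (Member).
Among Kowalski, Reyes and Marchetti, by roll number (higher first): Kowalski and Reyes (537) before Marchetti (445).
Kowalski and Reyes are each Member, so the next rule applies.
Among Kowalski and Reyes, alphabetically by surname: Kowalski before Reyes.
Order: Eriksen, Marino, Baptiste, Kowalski, Reyes, Marchetti, Ivanova, Vasquez.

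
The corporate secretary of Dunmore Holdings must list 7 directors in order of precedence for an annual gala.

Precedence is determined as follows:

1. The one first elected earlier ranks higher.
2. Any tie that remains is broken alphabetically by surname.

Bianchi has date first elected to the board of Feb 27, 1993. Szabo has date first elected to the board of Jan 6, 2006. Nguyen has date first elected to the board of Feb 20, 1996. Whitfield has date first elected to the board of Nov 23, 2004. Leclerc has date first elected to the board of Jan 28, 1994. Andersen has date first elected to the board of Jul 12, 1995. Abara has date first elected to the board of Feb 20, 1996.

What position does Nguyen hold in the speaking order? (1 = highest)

By date first elected to the board (earlier first): Bianchi (Feb 27, 1993); then Leclerc (Jan 28, 1994); then Andersen (Jul 12, 1995); then Abara and Nguyen (both Feb 20, 1996); then Whitfield (Nov 23, 2004); then Szabo (Jan 6, 2006).
Among Abara and Nguyen, alphabetically by surname: Abara before Nguyen.
Order: Bianchi, Leclerc, Andersen, Abara, Nguyen, Whitfield, Szabo. So position 5.

5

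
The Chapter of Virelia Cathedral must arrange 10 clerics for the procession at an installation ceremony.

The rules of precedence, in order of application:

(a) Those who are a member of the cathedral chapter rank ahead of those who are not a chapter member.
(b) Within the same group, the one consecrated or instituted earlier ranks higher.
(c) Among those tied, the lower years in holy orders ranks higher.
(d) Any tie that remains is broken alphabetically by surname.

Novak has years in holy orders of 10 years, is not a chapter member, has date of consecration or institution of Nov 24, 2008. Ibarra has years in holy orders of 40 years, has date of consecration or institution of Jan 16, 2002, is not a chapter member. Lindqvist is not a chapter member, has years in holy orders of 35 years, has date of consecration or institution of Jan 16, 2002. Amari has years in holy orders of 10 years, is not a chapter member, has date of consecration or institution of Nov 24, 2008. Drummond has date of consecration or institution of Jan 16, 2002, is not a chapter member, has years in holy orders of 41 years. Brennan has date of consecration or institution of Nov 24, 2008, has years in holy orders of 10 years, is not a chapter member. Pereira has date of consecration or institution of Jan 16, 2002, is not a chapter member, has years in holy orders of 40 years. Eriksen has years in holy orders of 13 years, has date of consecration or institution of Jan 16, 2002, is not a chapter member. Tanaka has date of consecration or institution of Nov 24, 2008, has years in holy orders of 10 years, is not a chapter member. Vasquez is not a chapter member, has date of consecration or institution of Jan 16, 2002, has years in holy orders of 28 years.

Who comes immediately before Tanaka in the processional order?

Novak

By the first rule: Eriksen, Vasquez, Lindqvist, Ibarra, Pereira, Drummond, Amari, Brennan, Novak and Tanaka (each not a chapter member).
Among Eriksen, Vasquez, Lindqvist, Ibarra, Pereira, Drummond, Amari, Brennan, Novak and Tanaka, by date of consecration or institution (earlier first): Eriksen, Vasquez, Lindqvist, Ibarra, Pereira and Drummond (Jan 16, 2002) before Amari, Brennan, Novak and Tanaka (Nov 24, 2008).
Among Eriksen, Vasquez, Lindqvist, Ibarra, Pereira and Drummond, by years in holy orders (lower first): Eriksen (13 years) before Vasquez (28 years) before Lindqvist (35 years) before Ibarra and Pereira (40 years) before Drummond (41 years).
Among Ibarra and Pereira, alphabetically by surname: Ibarra before Pereira.
Amari, Brennan, Novak and Tanaka all have years in holy orders 10 years, so the next rule applies.
Among Amari, Brennan, Novak and Tanaka, alphabetically by surname: Amari before Brennan before Novak before Tanaka.
Order: Eriksen, Vasquez, Lindqvist, Ibarra, Pereira, Drummond, Amari, Brennan, Novak, Tanaka.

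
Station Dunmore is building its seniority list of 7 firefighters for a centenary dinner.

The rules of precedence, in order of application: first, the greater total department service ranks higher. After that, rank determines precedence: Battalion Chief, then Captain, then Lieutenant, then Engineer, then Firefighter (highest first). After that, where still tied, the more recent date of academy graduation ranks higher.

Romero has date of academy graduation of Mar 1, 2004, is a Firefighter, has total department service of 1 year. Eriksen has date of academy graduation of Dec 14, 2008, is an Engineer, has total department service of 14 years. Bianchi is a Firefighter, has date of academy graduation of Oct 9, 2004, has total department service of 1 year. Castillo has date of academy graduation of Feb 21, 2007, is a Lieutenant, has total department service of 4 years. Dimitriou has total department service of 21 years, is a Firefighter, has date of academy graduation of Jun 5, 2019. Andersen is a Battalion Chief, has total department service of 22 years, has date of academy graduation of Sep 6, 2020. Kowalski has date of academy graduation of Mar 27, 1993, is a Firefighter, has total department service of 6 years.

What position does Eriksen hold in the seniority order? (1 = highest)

3

By total department service (higher first): Andersen (22 years); then Dimitriou (21 years); then Eriksen (14 years); then Kowalski (6 years); then Castillo (4 years); then Bianchi and Romero (both 1 year).
Bianchi and Romero are each Firefighter, so the next rule applies.
Among Bianchi and Romero, by date of academy graduation (later first): Bianchi (Oct 9, 2004) before Romero (Mar 1, 2004).
Order: Andersen, Dimitriou, Eriksen, Kowalski, Castillo, Bianchi, Romero. So position 3.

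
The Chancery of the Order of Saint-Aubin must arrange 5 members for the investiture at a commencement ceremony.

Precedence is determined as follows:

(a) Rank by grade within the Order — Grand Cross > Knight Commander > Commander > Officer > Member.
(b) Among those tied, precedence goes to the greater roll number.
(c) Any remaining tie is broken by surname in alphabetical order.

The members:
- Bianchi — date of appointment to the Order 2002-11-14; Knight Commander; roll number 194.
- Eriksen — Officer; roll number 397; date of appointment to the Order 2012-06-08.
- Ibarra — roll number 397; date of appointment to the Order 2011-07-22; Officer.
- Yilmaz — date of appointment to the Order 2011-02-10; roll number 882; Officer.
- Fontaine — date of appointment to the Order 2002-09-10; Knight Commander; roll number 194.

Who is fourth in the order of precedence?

Eriksen

By grade within the Order: Bianchi and Fontaine (Knight Commander); then Yilmaz, Eriksen and Ibarra (Officer).
Bianchi and Fontaine both have roll number 194, so the next rule applies.
Among Bianchi and Fontaine, alphabetically by surname: Bianchi before Fontaine.
Among Yilmaz, Eriksen and Ibarra, by roll number (higher first): Yilmaz (882) before Eriksen and Ibarra (397).
Among Eriksen and Ibarra, alphabetically by surname: Eriksen before Ibarra.
Order: Bianchi, Fontaine, Yilmaz, Eriksen, Ibarra.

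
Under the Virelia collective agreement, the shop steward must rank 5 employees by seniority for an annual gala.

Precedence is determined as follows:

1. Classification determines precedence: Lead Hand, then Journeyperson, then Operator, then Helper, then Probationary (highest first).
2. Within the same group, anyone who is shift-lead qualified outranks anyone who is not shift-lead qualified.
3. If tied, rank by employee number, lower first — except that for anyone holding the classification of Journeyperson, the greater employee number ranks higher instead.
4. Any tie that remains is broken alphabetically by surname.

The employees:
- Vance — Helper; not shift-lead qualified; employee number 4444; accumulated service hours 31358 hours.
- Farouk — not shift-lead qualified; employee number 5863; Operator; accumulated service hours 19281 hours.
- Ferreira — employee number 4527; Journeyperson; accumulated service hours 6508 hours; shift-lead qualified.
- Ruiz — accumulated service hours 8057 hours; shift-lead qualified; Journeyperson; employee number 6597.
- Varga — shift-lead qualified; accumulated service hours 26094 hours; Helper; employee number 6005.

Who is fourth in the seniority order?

Varga

By classification: Ruiz and Ferreira (Journeyperson); then Farouk (Operator); then Varga and Vance (Helper).
Ruiz and Ferreira are each shift-lead qualified, so the next rule applies.
Among Ruiz and Ferreira, by employee number (higher first) (reversed rule for this group): Ruiz (6597) before Ferreira (4527).
Among Varga and Vance, shift-lead qualified before not shift-lead qualified: Varga (shift-lead qualified) before Vance (not shift-lead qualified).
Order: Ruiz, Ferreira, Farouk, Varga, Vance.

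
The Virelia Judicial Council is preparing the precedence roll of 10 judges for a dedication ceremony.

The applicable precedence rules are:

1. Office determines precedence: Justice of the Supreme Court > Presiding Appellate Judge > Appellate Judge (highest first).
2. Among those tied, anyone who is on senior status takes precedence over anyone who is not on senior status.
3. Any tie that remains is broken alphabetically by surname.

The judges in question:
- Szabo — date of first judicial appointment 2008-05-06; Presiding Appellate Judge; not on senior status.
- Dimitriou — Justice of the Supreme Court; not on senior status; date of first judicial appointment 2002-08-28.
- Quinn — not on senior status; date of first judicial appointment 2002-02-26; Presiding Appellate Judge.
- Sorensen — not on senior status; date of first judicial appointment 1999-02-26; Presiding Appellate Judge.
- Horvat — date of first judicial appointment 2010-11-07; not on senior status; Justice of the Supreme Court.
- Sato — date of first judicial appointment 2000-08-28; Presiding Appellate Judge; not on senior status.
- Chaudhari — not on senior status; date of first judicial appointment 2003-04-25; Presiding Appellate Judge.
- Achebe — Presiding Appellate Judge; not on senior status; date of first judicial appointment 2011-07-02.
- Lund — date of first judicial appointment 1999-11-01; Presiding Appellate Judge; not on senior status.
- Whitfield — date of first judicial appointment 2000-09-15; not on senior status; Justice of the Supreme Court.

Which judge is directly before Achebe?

Whitfield

By office: Dimitriou, Horvat and Whitfield (Justice of the Supreme Court); then Achebe, Chaudhari, Lund, Quinn, Sato, Sorensen and Szabo (Presiding Appellate Judge).
Dimitriou, Horvat and Whitfield are each not on senior status, so the next rule applies.
Among Dimitriou, Horvat and Whitfield, alphabetically by surname: Dimitriou before Horvat before Whitfield.
Achebe, Chaudhari, Lund, Quinn, Sato, Sorensen and Szabo are each not on senior status, so the next rule applies.
Among Achebe, Chaudhari, Lund, Quinn, Sato, Sorensen and Szabo, alphabetically by surname: Achebe before Chaudhari before Lund before Quinn before Sato before Sorensen before Szabo.
Order: Dimitriou, Horvat, Whitfield, Achebe, Chaudhari, Lund, Quinn, Sato, Sorensen, Szabo.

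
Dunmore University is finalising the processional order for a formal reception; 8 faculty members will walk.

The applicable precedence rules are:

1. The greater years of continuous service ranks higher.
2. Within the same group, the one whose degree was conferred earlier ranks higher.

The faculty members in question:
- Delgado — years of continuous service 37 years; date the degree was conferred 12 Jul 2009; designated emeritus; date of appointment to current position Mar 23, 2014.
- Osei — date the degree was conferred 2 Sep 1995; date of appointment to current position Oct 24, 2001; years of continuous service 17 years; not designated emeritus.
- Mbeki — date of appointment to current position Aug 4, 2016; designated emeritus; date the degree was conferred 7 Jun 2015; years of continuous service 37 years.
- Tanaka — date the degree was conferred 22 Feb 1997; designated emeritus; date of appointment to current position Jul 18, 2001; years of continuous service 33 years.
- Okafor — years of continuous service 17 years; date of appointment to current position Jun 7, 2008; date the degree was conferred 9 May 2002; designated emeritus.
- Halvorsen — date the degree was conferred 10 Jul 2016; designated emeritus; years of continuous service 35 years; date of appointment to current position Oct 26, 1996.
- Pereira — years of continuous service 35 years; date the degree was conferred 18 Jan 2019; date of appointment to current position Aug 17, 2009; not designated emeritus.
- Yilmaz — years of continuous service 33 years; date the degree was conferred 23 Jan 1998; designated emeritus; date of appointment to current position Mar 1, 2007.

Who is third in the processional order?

By years of continuous service (higher first): Delgado and Mbeki (both 37 years); then Halvorsen and Pereira (both 35 years); then Tanaka and Yilmaz (both 33 years); then Osei and Okafor (both 17 years).
Among Delgado and Mbeki, by date the degree was conferred (earlier first): Delgado (12 Jul 2009) before Mbeki (7 Jun 2015).
Among Halvorsen and Pereira, by date the degree was conferred (earlier first): Halvorsen (10 Jul 2016) before Pereira (18 Jan 2019).
Among Tanaka and Yilmaz, by date the degree was conferred (earlier first): Tanaka (22 Feb 1997) before Yilmaz (23 Jan 1998).
Among Osei and Okafor, by date the degree was conferred (earlier first): Osei (2 Sep 1995) before Okafor (9 May 2002).
Order: Delgado, Mbeki, Halvorsen, Pereira, Tanaka, Yilmaz, Osei, Okafor.

Halvorsen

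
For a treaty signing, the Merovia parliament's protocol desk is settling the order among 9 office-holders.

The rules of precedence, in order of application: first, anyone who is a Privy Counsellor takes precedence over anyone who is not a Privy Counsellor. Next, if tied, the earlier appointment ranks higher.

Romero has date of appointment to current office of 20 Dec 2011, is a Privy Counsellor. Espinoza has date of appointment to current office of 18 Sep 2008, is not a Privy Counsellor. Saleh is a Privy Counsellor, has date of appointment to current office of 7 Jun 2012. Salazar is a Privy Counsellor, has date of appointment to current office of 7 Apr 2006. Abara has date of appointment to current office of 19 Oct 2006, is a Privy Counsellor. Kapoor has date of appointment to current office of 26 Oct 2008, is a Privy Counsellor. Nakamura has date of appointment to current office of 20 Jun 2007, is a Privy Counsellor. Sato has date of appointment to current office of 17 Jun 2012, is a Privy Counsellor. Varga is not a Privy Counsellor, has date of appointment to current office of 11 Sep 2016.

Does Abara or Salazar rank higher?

Salazar

By the first rule: Salazar, Abara, Nakamura, Kapoor, Romero, Saleh and Sato (each a Privy Counsellor); then Espinoza and Varga (both not a Privy Counsellor).
Among Salazar, Abara, Nakamura, Kapoor, Romero, Saleh and Sato, by date of appointment to current office (earlier first): Salazar (7 Apr 2006) before Abara (19 Oct 2006) before Nakamura (20 Jun 2007) before Kapoor (26 Oct 2008) before Romero (20 Dec 2011) before Saleh (7 Jun 2012) before Sato (17 Jun 2012).
Among Espinoza and Varga, by date of appointment to current office (earlier first): Espinoza (18 Sep 2008) before Varga (11 Sep 2016).
So Salazar takes precedence.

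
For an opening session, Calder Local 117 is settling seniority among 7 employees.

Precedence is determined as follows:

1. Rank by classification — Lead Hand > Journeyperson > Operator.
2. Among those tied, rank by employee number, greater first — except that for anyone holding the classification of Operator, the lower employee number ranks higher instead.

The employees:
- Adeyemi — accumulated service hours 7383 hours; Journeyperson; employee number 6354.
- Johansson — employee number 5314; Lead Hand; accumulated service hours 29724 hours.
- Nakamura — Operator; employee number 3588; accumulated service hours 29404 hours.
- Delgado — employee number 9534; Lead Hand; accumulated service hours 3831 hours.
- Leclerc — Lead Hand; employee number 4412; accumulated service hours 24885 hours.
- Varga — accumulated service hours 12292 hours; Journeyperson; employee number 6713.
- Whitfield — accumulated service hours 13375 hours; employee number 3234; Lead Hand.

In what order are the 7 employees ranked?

Delgado, Johansson, Leclerc, Whitfield, Varga, Adeyemi, Nakamura

By classification: Delgado, Johansson, Leclerc and Whitfield (Lead Hand); then Varga and Adeyemi (Journeyperson); then Nakamura (Operator).
Among Delgado, Johansson, Leclerc and Whitfield, by employee number (higher first): Delgado (9534) before Johansson (5314) before Leclerc (4412) before Whitfield (3234).
Among Varga and Adeyemi, by employee number (higher first): Varga (6713) before Adeyemi (6354).
Full order: Delgado, Johansson, Leclerc, Whitfield, Varga, Adeyemi, Nakamura.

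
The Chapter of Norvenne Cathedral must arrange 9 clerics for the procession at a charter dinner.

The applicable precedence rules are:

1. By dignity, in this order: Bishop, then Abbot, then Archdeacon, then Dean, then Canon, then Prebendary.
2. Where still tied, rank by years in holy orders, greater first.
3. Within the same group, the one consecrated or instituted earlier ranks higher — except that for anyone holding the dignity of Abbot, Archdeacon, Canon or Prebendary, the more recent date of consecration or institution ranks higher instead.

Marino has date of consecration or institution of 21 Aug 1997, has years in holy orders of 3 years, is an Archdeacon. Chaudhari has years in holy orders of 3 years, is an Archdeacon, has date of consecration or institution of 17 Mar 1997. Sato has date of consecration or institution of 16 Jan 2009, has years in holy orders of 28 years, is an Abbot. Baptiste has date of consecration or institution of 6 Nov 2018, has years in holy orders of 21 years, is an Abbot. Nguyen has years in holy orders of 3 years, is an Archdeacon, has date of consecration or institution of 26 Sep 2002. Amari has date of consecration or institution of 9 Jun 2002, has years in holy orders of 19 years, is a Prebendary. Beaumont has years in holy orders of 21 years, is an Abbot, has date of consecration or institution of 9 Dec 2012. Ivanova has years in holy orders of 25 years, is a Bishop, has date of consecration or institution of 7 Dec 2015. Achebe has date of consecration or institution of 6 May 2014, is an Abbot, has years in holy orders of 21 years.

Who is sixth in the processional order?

Nguyen

By dignity: Ivanova (Bishop); then Sato, Baptiste, Achebe and Beaumont (Abbot); then Nguyen, Marino and Chaudhari (Archdeacon); then Amari (Prebendary).
Among Sato, Baptiste, Achebe and Beaumont, by years in holy orders (higher first): Sato (28 years) before Baptiste, Achebe and Beaumont (21 years).
Among Baptiste, Achebe and Beaumont, by date of consecration or institution (later first) (reversed rule for this group): Baptiste (6 Nov 2018) before Achebe (6 May 2014) before Beaumont (9 Dec 2012).
Nguyen, Marino and Chaudhari all have years in holy orders 3 years, so the next rule applies.
Among Nguyen, Marino and Chaudhari, by date of consecration or institution (later first) (reversed rule for this group): Nguyen (26 Sep 2002) before Marino (21 Aug 1997) before Chaudhari (17 Mar 1997).
Order: Ivanova, Sato, Baptiste, Achebe, Beaumont, Nguyen, Marino, Chaudhari, Amari.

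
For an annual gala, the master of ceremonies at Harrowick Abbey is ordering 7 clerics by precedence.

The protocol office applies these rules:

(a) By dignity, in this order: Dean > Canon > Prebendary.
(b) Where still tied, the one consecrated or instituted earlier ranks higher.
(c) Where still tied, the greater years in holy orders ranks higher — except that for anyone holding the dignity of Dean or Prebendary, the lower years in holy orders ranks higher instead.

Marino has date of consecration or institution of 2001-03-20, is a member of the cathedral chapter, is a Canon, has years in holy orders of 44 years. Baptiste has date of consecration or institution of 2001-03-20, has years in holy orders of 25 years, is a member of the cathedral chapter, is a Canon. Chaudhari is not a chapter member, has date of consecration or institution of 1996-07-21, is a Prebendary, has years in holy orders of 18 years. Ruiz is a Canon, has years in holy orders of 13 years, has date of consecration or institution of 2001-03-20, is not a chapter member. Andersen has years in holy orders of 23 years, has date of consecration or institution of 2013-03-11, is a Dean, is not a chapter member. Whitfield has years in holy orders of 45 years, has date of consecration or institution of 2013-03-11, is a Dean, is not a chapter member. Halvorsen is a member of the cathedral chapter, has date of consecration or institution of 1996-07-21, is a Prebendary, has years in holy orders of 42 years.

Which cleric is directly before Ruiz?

Baptiste

By dignity: Andersen and Whitfield (Dean); then Marino, Baptiste and Ruiz (Canon); then Chaudhari and Halvorsen (Prebendary).
Andersen and Whitfield both have date of consecration or institution 2013-03-11, so the next rule applies.
Among Andersen and Whitfield, by years in holy orders (lower first) (reversed rule for this group): Andersen (23 years) before Whitfield (45 years).
Marino, Baptiste and Ruiz all have date of consecration or institution 2001-03-20, so the next rule applies.
Among Marino, Baptiste and Ruiz, by years in holy orders (higher first): Marino (44 years) before Baptiste (25 years) before Ruiz (13 years).
Chaudhari and Halvorsen both have date of consecration or institution 1996-07-21, so the next rule applies.
Among Chaudhari and Halvorsen, by years in holy orders (lower first) (reversed rule for this group): Chaudhari (18 years) before Halvorsen (42 years).
Order: Andersen, Whitfield, Marino, Baptiste, Ruiz, Chaudhari, Halvorsen.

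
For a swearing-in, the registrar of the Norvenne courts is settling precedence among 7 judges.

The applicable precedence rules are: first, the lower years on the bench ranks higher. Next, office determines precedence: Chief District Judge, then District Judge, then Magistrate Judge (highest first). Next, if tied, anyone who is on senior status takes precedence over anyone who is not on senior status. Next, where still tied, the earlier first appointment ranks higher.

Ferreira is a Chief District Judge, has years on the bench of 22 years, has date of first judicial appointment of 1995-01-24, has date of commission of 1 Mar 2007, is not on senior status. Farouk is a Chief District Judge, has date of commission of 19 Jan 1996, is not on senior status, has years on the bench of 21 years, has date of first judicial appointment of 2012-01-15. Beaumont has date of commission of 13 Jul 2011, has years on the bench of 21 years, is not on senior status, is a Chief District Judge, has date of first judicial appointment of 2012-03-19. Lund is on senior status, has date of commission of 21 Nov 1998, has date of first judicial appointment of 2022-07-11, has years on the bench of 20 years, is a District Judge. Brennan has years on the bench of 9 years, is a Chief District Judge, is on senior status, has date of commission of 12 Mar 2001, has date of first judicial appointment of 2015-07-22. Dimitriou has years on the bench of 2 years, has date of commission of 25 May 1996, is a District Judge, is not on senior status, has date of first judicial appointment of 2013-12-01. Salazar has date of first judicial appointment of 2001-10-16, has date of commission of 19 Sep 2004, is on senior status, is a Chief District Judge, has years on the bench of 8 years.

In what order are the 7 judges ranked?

Dimitriou, Salazar, Brennan, Lund, Farouk, Beaumont, Ferreira

By years on the bench (lower first): Dimitriou (2 years); then Salazar (8 years); then Brennan (9 years); then Lund (20 years); then Farouk and Beaumont (both 21 years); then Ferreira (22 years).
Farouk and Beaumont are each Chief District Judge, so the next rule applies.
Farouk and Beaumont are each not on senior status, so the next rule applies.
Among Farouk and Beaumont, by date of first judicial appointment (earlier first): Farouk (2012-01-15) before Beaumont (2012-03-19).
Full order: Dimitriou, Salazar, Brennan, Lund, Farouk, Beaumont, Ferreira.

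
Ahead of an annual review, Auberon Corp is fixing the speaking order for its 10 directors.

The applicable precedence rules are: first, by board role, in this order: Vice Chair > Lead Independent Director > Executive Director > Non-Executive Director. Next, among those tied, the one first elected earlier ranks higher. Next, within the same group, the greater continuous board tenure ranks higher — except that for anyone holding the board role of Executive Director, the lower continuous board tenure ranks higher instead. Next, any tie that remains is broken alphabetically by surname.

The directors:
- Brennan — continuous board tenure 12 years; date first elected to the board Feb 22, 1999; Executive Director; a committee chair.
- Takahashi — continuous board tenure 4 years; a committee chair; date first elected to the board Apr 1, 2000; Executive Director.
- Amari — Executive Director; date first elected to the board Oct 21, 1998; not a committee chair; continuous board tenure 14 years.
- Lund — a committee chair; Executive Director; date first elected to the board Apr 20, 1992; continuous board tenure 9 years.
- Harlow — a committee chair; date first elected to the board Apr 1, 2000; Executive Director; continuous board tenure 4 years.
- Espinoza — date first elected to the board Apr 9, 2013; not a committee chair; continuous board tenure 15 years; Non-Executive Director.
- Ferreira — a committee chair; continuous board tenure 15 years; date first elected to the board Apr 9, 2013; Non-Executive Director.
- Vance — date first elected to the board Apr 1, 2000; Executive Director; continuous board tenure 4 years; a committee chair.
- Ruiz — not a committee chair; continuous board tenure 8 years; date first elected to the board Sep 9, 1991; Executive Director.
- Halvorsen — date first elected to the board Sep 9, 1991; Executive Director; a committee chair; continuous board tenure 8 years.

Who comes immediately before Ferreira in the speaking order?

By board role: Halvorsen, Ruiz, Lund, Amari, Brennan, Harlow, Takahashi and Vance (Executive Director); then Espinoza and Ferreira (Non-Executive Director).
Among Halvorsen, Ruiz, Lund, Amari, Brennan, Harlow, Takahashi and Vance, by date first elected to the board (earlier first): Halvorsen and Ruiz (Sep 9, 1991) before Lund (Apr 20, 1992) before Amari (Oct 21, 1998) before Brennan (Feb 22, 1999) before Harlow, Takahashi and Vance (Apr 1, 2000).
Halvorsen and Ruiz both have continuous board tenure 8 years, so the next rule applies.
Among Halvorsen and Ruiz, alphabetically by surname: Halvorsen before Ruiz.
Harlow, Takahashi and Vance all have continuous board tenure 4 years, so the next rule applies.
Among Harlow, Takahashi and Vance, alphabetically by surname: Harlow before Takahashi before Vance.
Espinoza and Ferreira both have date first elected to the board Apr 9, 2013, so the next rule applies.
Espinoza and Ferreira both have continuous board tenure 15 years, so the next rule applies.
Among Espinoza and Ferreira, alphabetically by surname: Espinoza before Ferreira.
Order: Halvorsen, Ruiz, Lund, Amari, Brennan, Harlow, Takahashi, Vance, Espinoza, Ferreira.

Espinoza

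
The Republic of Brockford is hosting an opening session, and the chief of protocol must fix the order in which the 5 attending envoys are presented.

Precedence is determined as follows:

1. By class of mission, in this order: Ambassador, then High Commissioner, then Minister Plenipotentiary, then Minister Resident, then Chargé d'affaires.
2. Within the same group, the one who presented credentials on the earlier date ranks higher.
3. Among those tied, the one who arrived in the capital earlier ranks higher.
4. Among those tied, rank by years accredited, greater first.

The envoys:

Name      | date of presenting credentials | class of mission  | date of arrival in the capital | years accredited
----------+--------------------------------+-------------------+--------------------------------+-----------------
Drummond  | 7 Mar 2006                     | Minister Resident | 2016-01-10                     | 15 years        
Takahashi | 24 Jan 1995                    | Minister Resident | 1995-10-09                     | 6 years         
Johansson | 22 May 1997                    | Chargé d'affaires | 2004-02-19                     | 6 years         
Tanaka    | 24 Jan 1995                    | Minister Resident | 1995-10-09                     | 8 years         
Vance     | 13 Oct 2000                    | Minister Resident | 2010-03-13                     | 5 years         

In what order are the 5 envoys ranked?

Tanaka, Takahashi, Vance, Drummond, Johansson

By class of mission: Tanaka, Takahashi, Vance and Drummond (Minister Resident); then Johansson (Chargé d'affaires).
Among Tanaka, Takahashi, Vance and Drummond, by date of presenting credentials (earlier first): Tanaka and Takahashi (24 Jan 1995) before Vance (13 Oct 2000) before Drummond (7 Mar 2006).
Tanaka and Takahashi both have date of arrival in the capital 1995-10-09, so the next rule applies.
Among Tanaka and Takahashi, by years accredited (higher first): Tanaka (8 years) before Takahashi (6 years).
Full order: Tanaka, Takahashi, Vance, Drummond, Johansson.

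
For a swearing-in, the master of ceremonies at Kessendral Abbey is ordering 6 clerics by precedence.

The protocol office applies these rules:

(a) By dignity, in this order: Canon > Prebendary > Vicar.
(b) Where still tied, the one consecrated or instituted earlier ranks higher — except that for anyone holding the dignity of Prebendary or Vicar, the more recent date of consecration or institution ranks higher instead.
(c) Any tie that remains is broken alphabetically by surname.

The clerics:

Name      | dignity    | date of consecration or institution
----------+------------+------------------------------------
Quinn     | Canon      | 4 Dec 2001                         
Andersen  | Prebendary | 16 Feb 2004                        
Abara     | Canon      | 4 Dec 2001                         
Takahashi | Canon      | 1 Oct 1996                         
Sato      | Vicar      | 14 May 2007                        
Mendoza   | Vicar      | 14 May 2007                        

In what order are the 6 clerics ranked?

By dignity: Takahashi, Abara and Quinn (Canon); then Andersen (Prebendary); then Mendoza and Sato (Vicar).
Among Takahashi, Abara and Quinn, by date of consecration or institution (earlier first): Takahashi (1 Oct 1996) before Abara and Quinn (4 Dec 2001).
Among Abara and Quinn, alphabetically by surname: Abara before Quinn.
Mendoza and Sato both have date of consecration or institution 14 May 2007, so the next rule applies.
Among Mendoza and Sato, alphabetically by surname: Mendoza before Sato.
Full order: Takahashi, Abara, Quinn, Andersen, Mendoza, Sato.

Takahashi, Abara, Quinn, Andersen, Mendoza, Sato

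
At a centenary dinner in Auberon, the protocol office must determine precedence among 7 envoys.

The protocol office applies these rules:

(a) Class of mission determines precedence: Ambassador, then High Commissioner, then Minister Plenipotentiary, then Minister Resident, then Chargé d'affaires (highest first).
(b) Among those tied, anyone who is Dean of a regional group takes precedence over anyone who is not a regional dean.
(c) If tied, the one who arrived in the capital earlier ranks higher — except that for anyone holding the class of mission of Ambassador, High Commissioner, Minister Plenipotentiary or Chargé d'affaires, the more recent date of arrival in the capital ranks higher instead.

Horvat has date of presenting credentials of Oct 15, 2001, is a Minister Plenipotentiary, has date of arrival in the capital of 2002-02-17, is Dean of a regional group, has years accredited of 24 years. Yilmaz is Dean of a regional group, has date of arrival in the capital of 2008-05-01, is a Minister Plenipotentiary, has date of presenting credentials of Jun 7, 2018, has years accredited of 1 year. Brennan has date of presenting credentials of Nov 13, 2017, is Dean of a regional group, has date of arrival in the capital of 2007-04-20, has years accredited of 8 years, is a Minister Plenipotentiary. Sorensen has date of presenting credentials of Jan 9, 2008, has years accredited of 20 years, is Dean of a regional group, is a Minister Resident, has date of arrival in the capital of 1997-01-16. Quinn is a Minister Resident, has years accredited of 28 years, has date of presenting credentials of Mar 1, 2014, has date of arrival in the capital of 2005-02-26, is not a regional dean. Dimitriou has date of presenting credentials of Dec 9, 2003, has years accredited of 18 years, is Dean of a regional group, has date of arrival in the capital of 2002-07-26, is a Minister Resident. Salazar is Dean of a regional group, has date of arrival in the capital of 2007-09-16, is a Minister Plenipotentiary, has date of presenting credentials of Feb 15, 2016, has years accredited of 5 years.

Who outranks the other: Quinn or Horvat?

Horvat

By class of mission: Yilmaz, Salazar, Brennan and Horvat (Minister Plenipotentiary); then Sorensen, Dimitriou and Quinn (Minister Resident).
Yilmaz, Salazar, Brennan and Horvat are each Dean of a regional group, so the next rule applies.
Among Yilmaz, Salazar, Brennan and Horvat, by date of arrival in the capital (later first) (reversed rule for this group): Yilmaz (2008-05-01) before Salazar (2007-09-16) before Brennan (2007-04-20) before Horvat (2002-02-17).
Among Sorensen, Dimitriou and Quinn, Dean of a regional group before not a regional dean: Sorensen and Dimitriou (Dean of a regional group) before Quinn (not a regional dean).
Among Sorensen and Dimitriou, by date of arrival in the capital (earlier first): Sorensen (1997-01-16) before Dimitriou (2002-07-26).
So Horvat takes precedence.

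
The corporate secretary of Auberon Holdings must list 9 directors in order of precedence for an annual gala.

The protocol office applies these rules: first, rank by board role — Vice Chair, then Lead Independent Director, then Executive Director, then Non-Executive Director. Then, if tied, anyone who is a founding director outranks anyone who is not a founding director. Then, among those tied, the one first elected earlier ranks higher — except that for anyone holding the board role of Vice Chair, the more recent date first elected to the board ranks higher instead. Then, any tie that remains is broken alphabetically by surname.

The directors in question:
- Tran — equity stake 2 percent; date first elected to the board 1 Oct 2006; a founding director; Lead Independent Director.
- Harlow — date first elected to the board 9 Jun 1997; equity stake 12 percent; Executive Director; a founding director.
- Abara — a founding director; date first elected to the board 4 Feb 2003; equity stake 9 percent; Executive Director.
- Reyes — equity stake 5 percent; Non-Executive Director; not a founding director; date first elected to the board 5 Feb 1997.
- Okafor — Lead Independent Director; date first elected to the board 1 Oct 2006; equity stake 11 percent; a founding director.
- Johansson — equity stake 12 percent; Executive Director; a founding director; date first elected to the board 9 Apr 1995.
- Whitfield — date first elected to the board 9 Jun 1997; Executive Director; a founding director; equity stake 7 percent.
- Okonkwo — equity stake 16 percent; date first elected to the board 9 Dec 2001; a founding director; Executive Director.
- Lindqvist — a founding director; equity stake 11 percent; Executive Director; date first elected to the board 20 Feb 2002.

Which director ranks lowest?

Reyes

By board role: Okafor and Tran (Lead Independent Director); then Johansson, Harlow, Whitfield, Okonkwo, Lindqvist and Abara (Executive Director); then Reyes (Non-Executive Director).
Okafor and Tran are each a founding director, so the next rule applies.
Okafor and Tran both have date first elected to the board 1 Oct 2006, so the next rule applies.
Among Okafor and Tran, alphabetically by surname: Okafor before Tran.
Johansson, Harlow, Whitfield, Okonkwo, Lindqvist and Abara are each a founding director, so the next rule applies.
Among Johansson, Harlow, Whitfield, Okonkwo, Lindqvist and Abara, by date first elected to the board (earlier first): Johansson (9 Apr 1995) before Harlow and Whitfield (9 Jun 1997) before Okonkwo (9 Dec 2001) before Lindqvist (20 Feb 2002) before Abara (4 Feb 2003).
Among Harlow and Whitfield, alphabetically by surname: Harlow before Whitfield.
Order: Okafor, Tran, Johansson, Harlow, Whitfield, Okonkwo, Lindqvist, Abara, Reyes.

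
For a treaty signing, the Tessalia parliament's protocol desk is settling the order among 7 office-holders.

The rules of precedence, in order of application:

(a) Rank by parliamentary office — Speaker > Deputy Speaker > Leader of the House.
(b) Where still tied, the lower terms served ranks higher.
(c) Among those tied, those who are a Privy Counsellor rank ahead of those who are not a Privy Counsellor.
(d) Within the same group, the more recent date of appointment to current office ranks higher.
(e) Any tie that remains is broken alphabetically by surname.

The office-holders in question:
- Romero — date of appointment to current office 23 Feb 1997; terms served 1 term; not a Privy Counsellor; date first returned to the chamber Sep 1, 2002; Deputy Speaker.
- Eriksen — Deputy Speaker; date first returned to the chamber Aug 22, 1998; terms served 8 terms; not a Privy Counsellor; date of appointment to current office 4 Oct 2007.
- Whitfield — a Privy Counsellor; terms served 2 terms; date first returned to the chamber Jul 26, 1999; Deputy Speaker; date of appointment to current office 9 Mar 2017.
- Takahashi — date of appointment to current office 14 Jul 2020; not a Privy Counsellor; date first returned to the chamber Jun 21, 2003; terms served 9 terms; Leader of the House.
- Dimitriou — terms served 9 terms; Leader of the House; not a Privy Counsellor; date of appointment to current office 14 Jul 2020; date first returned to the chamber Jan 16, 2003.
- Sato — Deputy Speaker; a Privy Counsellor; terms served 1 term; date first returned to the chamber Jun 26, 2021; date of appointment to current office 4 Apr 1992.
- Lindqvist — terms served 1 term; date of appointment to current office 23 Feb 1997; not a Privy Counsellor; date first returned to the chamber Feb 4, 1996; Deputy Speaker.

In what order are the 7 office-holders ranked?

Sato, Lindqvist, Romero, Whitfield, Eriksen, Dimitriou, Takahashi

By parliamentary office: Sato, Lindqvist, Romero, Whitfield and Eriksen (Deputy Speaker); then Dimitriou and Takahashi (Leader of the House).
Among Sato, Lindqvist, Romero, Whitfield and Eriksen, by terms served (lower first): Sato, Lindqvist and Romero (1 term) before Whitfield (2 terms) before Eriksen (8 terms).
Among Sato, Lindqvist and Romero, a Privy Counsellor before not a Privy Counsellor: Sato (a Privy Counsellor) before Lindqvist and Romero (not a Privy Counsellor).
Lindqvist and Romero both have date of appointment to current office 23 Feb 1997, so the next rule applies.
Among Lindqvist and Romero, alphabetically by surname: Lindqvist before Romero.
Dimitriou and Takahashi both have terms served 9 terms, so the next rule applies.
Dimitriou and Takahashi are each not a Privy Counsellor, so the next rule applies.
Dimitriou and Takahashi both have date of appointment to current office 14 Jul 2020, so the next rule applies.
Among Dimitriou and Takahashi, alphabetically by surname: Dimitriou before Takahashi.
Full order: Sato, Lindqvist, Romero, Whitfield, Eriksen, Dimitriou, Takahashi.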